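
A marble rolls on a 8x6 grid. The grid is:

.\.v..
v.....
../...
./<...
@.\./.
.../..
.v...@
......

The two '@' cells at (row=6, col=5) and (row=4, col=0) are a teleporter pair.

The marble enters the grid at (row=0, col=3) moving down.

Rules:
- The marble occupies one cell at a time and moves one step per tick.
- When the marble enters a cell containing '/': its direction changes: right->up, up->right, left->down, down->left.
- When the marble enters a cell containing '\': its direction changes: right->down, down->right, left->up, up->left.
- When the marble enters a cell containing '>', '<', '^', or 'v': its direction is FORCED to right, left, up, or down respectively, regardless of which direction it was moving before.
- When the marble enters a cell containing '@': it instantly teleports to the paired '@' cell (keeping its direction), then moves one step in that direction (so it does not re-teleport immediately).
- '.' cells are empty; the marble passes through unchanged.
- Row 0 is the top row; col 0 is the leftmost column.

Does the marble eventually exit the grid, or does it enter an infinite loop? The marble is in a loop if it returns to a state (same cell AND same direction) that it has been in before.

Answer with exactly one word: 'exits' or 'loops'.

Answer: exits

Derivation:
Step 1: enter (0,3), 'v' forces down->down, move down to (1,3)
Step 2: enter (1,3), '.' pass, move down to (2,3)
Step 3: enter (2,3), '.' pass, move down to (3,3)
Step 4: enter (3,3), '.' pass, move down to (4,3)
Step 5: enter (4,3), '.' pass, move down to (5,3)
Step 6: enter (5,3), '/' deflects down->left, move left to (5,2)
Step 7: enter (5,2), '.' pass, move left to (5,1)
Step 8: enter (5,1), '.' pass, move left to (5,0)
Step 9: enter (5,0), '.' pass, move left to (5,-1)
Step 10: at (5,-1) — EXIT via left edge, pos 5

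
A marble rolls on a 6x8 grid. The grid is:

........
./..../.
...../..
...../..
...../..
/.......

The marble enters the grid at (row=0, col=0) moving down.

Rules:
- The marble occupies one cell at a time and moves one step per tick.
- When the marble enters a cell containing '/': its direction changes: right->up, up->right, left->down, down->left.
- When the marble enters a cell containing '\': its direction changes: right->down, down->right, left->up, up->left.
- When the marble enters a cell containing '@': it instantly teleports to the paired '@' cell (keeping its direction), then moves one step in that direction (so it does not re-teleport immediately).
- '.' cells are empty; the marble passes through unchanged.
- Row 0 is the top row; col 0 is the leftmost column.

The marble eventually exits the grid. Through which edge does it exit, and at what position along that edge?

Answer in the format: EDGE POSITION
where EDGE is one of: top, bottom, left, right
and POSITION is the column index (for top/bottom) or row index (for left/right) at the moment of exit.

Answer: left 5

Derivation:
Step 1: enter (0,0), '.' pass, move down to (1,0)
Step 2: enter (1,0), '.' pass, move down to (2,0)
Step 3: enter (2,0), '.' pass, move down to (3,0)
Step 4: enter (3,0), '.' pass, move down to (4,0)
Step 5: enter (4,0), '.' pass, move down to (5,0)
Step 6: enter (5,0), '/' deflects down->left, move left to (5,-1)
Step 7: at (5,-1) — EXIT via left edge, pos 5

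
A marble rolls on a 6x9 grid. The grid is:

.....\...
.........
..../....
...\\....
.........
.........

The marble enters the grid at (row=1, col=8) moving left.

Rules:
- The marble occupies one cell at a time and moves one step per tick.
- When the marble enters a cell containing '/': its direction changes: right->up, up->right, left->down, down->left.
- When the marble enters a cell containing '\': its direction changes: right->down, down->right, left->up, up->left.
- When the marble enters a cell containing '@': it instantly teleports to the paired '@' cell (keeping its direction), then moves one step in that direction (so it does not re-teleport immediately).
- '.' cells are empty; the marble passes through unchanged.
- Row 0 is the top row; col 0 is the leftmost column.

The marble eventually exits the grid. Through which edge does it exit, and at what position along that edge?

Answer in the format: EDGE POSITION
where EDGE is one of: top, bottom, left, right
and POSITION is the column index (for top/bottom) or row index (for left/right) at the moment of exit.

Step 1: enter (1,8), '.' pass, move left to (1,7)
Step 2: enter (1,7), '.' pass, move left to (1,6)
Step 3: enter (1,6), '.' pass, move left to (1,5)
Step 4: enter (1,5), '.' pass, move left to (1,4)
Step 5: enter (1,4), '.' pass, move left to (1,3)
Step 6: enter (1,3), '.' pass, move left to (1,2)
Step 7: enter (1,2), '.' pass, move left to (1,1)
Step 8: enter (1,1), '.' pass, move left to (1,0)
Step 9: enter (1,0), '.' pass, move left to (1,-1)
Step 10: at (1,-1) — EXIT via left edge, pos 1

Answer: left 1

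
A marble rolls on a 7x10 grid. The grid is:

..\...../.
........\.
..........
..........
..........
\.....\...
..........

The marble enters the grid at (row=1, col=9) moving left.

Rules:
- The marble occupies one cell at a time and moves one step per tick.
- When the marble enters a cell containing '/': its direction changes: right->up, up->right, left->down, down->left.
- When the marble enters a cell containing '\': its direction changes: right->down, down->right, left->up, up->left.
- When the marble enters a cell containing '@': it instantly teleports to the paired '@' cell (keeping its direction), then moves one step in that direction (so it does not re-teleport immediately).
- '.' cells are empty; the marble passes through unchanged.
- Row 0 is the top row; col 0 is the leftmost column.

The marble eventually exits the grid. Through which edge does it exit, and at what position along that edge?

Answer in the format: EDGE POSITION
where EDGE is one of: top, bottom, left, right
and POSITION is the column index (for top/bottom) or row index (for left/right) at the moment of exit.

Answer: right 0

Derivation:
Step 1: enter (1,9), '.' pass, move left to (1,8)
Step 2: enter (1,8), '\' deflects left->up, move up to (0,8)
Step 3: enter (0,8), '/' deflects up->right, move right to (0,9)
Step 4: enter (0,9), '.' pass, move right to (0,10)
Step 5: at (0,10) — EXIT via right edge, pos 0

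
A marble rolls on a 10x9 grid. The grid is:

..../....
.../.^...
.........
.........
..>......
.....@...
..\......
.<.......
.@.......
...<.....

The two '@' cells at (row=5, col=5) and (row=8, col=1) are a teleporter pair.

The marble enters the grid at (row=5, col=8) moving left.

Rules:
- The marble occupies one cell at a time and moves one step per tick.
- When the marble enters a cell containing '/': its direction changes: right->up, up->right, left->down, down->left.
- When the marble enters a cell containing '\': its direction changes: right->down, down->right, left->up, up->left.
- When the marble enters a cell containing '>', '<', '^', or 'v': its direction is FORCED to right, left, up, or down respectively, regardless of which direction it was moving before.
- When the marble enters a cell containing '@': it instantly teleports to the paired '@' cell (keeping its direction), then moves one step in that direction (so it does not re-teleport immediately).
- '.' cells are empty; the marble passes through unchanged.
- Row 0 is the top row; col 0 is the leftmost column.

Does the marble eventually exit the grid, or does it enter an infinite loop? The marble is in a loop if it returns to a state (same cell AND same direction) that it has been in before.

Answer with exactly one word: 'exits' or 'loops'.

Step 1: enter (5,8), '.' pass, move left to (5,7)
Step 2: enter (5,7), '.' pass, move left to (5,6)
Step 3: enter (5,6), '.' pass, move left to (5,5)
Step 4: enter (5,5), '@' teleport (5,5)->(8,1), also enter (8,1), move left to (8,0)
Step 5: enter (8,0), '.' pass, move left to (8,-1)
Step 6: at (8,-1) — EXIT via left edge, pos 8

Answer: exits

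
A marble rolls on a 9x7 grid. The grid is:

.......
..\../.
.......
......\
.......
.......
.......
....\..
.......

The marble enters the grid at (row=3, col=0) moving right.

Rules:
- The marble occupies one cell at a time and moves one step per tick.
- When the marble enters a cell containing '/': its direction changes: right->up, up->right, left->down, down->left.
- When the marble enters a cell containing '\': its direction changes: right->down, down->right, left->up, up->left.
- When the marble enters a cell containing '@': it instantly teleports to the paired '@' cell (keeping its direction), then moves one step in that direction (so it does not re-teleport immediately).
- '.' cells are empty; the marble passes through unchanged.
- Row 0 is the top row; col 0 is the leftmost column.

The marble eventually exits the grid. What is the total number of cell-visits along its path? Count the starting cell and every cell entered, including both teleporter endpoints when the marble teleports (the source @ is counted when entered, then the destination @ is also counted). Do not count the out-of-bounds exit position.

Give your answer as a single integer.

Step 1: enter (3,0), '.' pass, move right to (3,1)
Step 2: enter (3,1), '.' pass, move right to (3,2)
Step 3: enter (3,2), '.' pass, move right to (3,3)
Step 4: enter (3,3), '.' pass, move right to (3,4)
Step 5: enter (3,4), '.' pass, move right to (3,5)
Step 6: enter (3,5), '.' pass, move right to (3,6)
Step 7: enter (3,6), '\' deflects right->down, move down to (4,6)
Step 8: enter (4,6), '.' pass, move down to (5,6)
Step 9: enter (5,6), '.' pass, move down to (6,6)
Step 10: enter (6,6), '.' pass, move down to (7,6)
Step 11: enter (7,6), '.' pass, move down to (8,6)
Step 12: enter (8,6), '.' pass, move down to (9,6)
Step 13: at (9,6) — EXIT via bottom edge, pos 6
Path length (cell visits): 12

Answer: 12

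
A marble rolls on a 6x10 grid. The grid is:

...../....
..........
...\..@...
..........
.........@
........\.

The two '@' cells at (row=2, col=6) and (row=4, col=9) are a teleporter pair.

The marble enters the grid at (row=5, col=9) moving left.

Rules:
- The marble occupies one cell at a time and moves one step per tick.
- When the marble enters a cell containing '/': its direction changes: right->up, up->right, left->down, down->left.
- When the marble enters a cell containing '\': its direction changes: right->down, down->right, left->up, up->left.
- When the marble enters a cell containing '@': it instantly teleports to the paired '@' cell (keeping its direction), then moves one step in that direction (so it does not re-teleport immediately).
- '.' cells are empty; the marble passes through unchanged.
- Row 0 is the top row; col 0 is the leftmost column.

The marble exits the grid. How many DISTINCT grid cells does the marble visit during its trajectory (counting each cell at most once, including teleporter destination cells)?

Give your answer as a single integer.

Answer: 7

Derivation:
Step 1: enter (5,9), '.' pass, move left to (5,8)
Step 2: enter (5,8), '\' deflects left->up, move up to (4,8)
Step 3: enter (4,8), '.' pass, move up to (3,8)
Step 4: enter (3,8), '.' pass, move up to (2,8)
Step 5: enter (2,8), '.' pass, move up to (1,8)
Step 6: enter (1,8), '.' pass, move up to (0,8)
Step 7: enter (0,8), '.' pass, move up to (-1,8)
Step 8: at (-1,8) — EXIT via top edge, pos 8
Distinct cells visited: 7 (path length 7)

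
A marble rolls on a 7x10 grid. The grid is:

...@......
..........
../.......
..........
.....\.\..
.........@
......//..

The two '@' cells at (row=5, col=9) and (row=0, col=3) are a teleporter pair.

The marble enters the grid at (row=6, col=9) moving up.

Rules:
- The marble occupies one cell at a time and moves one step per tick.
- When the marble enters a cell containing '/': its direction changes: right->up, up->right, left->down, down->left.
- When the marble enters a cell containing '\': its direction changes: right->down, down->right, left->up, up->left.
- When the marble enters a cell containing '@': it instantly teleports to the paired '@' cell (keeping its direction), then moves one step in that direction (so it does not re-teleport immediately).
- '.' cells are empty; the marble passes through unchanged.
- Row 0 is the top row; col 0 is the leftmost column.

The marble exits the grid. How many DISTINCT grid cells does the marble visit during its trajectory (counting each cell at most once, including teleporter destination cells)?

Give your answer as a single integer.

Step 1: enter (6,9), '.' pass, move up to (5,9)
Step 2: enter (5,9), '@' teleport (5,9)->(0,3), also enter (0,3), move up to (-1,3)
Step 3: at (-1,3) — EXIT via top edge, pos 3
Distinct cells visited: 3 (path length 3)

Answer: 3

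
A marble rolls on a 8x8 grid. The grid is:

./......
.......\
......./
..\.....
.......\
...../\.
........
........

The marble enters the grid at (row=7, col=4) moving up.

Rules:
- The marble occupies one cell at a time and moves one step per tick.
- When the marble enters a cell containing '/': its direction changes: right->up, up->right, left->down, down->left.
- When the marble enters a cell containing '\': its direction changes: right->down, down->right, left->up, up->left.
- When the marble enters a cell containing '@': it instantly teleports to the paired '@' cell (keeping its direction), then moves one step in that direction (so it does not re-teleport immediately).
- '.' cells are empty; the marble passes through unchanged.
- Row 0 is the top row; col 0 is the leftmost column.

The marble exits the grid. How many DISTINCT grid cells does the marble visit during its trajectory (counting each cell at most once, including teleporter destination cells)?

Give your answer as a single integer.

Answer: 8

Derivation:
Step 1: enter (7,4), '.' pass, move up to (6,4)
Step 2: enter (6,4), '.' pass, move up to (5,4)
Step 3: enter (5,4), '.' pass, move up to (4,4)
Step 4: enter (4,4), '.' pass, move up to (3,4)
Step 5: enter (3,4), '.' pass, move up to (2,4)
Step 6: enter (2,4), '.' pass, move up to (1,4)
Step 7: enter (1,4), '.' pass, move up to (0,4)
Step 8: enter (0,4), '.' pass, move up to (-1,4)
Step 9: at (-1,4) — EXIT via top edge, pos 4
Distinct cells visited: 8 (path length 8)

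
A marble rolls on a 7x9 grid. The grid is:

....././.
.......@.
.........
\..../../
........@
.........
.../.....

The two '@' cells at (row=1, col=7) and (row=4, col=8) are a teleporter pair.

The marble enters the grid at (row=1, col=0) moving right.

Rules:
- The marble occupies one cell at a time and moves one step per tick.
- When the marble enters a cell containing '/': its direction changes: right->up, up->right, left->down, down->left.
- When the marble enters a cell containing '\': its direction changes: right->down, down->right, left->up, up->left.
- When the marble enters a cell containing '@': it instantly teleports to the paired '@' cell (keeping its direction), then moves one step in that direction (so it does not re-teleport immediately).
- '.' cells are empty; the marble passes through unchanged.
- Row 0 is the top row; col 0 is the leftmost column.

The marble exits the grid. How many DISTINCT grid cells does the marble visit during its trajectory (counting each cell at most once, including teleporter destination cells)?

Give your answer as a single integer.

Answer: 9

Derivation:
Step 1: enter (1,0), '.' pass, move right to (1,1)
Step 2: enter (1,1), '.' pass, move right to (1,2)
Step 3: enter (1,2), '.' pass, move right to (1,3)
Step 4: enter (1,3), '.' pass, move right to (1,4)
Step 5: enter (1,4), '.' pass, move right to (1,5)
Step 6: enter (1,5), '.' pass, move right to (1,6)
Step 7: enter (1,6), '.' pass, move right to (1,7)
Step 8: enter (1,7), '@' teleport (1,7)->(4,8), also enter (4,8), move right to (4,9)
Step 9: at (4,9) — EXIT via right edge, pos 4
Distinct cells visited: 9 (path length 9)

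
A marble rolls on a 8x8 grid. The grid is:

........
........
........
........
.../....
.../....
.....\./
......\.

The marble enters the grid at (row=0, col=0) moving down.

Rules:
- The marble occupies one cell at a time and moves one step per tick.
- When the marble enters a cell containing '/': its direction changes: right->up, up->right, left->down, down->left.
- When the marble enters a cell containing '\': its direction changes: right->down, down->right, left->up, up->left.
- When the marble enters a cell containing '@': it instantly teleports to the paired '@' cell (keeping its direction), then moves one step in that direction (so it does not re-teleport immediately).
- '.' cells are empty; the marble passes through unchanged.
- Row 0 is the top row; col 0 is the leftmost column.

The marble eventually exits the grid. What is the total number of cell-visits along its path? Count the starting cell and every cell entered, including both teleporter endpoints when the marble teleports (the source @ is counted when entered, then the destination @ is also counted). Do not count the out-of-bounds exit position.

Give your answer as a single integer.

Answer: 8

Derivation:
Step 1: enter (0,0), '.' pass, move down to (1,0)
Step 2: enter (1,0), '.' pass, move down to (2,0)
Step 3: enter (2,0), '.' pass, move down to (3,0)
Step 4: enter (3,0), '.' pass, move down to (4,0)
Step 5: enter (4,0), '.' pass, move down to (5,0)
Step 6: enter (5,0), '.' pass, move down to (6,0)
Step 7: enter (6,0), '.' pass, move down to (7,0)
Step 8: enter (7,0), '.' pass, move down to (8,0)
Step 9: at (8,0) — EXIT via bottom edge, pos 0
Path length (cell visits): 8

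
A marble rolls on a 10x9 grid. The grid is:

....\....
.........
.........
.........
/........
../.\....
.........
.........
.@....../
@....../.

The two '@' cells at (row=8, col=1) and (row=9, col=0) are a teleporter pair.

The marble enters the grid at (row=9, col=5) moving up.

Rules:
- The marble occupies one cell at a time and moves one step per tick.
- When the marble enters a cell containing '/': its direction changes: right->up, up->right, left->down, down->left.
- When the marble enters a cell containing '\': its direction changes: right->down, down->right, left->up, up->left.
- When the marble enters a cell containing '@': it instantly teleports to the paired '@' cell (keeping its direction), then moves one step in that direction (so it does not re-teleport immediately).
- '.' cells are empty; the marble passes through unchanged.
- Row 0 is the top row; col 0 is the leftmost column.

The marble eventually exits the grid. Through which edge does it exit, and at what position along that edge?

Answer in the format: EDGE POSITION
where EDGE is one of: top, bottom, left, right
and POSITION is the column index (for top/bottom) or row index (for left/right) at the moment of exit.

Answer: top 5

Derivation:
Step 1: enter (9,5), '.' pass, move up to (8,5)
Step 2: enter (8,5), '.' pass, move up to (7,5)
Step 3: enter (7,5), '.' pass, move up to (6,5)
Step 4: enter (6,5), '.' pass, move up to (5,5)
Step 5: enter (5,5), '.' pass, move up to (4,5)
Step 6: enter (4,5), '.' pass, move up to (3,5)
Step 7: enter (3,5), '.' pass, move up to (2,5)
Step 8: enter (2,5), '.' pass, move up to (1,5)
Step 9: enter (1,5), '.' pass, move up to (0,5)
Step 10: enter (0,5), '.' pass, move up to (-1,5)
Step 11: at (-1,5) — EXIT via top edge, pos 5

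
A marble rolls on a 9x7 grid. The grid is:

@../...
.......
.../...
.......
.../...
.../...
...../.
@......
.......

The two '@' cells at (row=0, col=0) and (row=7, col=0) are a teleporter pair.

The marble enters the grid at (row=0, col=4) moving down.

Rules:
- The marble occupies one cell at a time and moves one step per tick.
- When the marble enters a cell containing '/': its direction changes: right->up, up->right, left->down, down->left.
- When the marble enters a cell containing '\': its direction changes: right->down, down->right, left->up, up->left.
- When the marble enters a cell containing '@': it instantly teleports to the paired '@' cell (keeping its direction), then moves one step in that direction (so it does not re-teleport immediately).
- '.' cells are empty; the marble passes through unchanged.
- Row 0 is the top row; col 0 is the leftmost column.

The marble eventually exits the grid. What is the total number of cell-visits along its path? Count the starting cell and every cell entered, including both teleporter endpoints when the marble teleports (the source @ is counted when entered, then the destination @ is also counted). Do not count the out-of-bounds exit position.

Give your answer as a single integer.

Step 1: enter (0,4), '.' pass, move down to (1,4)
Step 2: enter (1,4), '.' pass, move down to (2,4)
Step 3: enter (2,4), '.' pass, move down to (3,4)
Step 4: enter (3,4), '.' pass, move down to (4,4)
Step 5: enter (4,4), '.' pass, move down to (5,4)
Step 6: enter (5,4), '.' pass, move down to (6,4)
Step 7: enter (6,4), '.' pass, move down to (7,4)
Step 8: enter (7,4), '.' pass, move down to (8,4)
Step 9: enter (8,4), '.' pass, move down to (9,4)
Step 10: at (9,4) — EXIT via bottom edge, pos 4
Path length (cell visits): 9

Answer: 9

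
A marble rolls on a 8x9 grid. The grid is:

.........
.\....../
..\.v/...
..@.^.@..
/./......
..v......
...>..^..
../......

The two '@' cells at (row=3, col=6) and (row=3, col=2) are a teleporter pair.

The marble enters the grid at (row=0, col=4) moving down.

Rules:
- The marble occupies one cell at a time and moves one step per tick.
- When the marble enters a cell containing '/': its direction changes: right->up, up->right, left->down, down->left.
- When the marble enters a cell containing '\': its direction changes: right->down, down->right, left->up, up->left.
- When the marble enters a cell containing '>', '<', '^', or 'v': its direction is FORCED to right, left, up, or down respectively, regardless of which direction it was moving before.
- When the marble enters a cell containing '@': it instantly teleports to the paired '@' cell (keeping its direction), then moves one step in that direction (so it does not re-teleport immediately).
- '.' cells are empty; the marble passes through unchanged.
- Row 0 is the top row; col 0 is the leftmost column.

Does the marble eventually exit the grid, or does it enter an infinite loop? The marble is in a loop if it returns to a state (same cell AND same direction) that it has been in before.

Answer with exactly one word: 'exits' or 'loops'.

Answer: loops

Derivation:
Step 1: enter (0,4), '.' pass, move down to (1,4)
Step 2: enter (1,4), '.' pass, move down to (2,4)
Step 3: enter (2,4), 'v' forces down->down, move down to (3,4)
Step 4: enter (3,4), '^' forces down->up, move up to (2,4)
Step 5: enter (2,4), 'v' forces up->down, move down to (3,4)
Step 6: at (3,4) dir=down — LOOP DETECTED (seen before)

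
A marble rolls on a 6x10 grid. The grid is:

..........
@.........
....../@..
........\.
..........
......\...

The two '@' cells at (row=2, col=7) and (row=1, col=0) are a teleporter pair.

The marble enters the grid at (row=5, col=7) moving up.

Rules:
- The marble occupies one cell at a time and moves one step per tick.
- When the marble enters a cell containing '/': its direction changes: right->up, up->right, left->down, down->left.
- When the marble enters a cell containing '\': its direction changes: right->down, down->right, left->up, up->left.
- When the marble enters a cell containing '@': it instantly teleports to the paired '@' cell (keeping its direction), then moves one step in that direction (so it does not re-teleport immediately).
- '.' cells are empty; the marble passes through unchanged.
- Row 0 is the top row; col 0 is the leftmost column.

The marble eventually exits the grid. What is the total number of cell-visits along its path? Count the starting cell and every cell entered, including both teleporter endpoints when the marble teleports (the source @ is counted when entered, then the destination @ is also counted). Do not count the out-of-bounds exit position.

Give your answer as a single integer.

Answer: 6

Derivation:
Step 1: enter (5,7), '.' pass, move up to (4,7)
Step 2: enter (4,7), '.' pass, move up to (3,7)
Step 3: enter (3,7), '.' pass, move up to (2,7)
Step 4: enter (2,7), '@' teleport (2,7)->(1,0), also enter (1,0), move up to (0,0)
Step 5: enter (0,0), '.' pass, move up to (-1,0)
Step 6: at (-1,0) — EXIT via top edge, pos 0
Path length (cell visits): 6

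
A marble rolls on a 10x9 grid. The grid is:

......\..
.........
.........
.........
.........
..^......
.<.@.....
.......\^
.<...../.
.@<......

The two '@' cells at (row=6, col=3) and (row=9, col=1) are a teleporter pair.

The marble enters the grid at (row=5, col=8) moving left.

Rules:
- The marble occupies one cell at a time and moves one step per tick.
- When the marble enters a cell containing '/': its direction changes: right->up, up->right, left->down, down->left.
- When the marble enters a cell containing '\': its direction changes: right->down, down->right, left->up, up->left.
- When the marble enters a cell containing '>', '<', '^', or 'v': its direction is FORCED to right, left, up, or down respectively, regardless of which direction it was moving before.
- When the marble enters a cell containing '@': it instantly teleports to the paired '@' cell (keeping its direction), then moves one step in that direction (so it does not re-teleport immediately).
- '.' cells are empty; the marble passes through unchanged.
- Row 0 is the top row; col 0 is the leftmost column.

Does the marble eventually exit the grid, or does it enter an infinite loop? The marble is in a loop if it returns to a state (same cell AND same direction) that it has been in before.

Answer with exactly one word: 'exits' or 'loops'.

Answer: exits

Derivation:
Step 1: enter (5,8), '.' pass, move left to (5,7)
Step 2: enter (5,7), '.' pass, move left to (5,6)
Step 3: enter (5,6), '.' pass, move left to (5,5)
Step 4: enter (5,5), '.' pass, move left to (5,4)
Step 5: enter (5,4), '.' pass, move left to (5,3)
Step 6: enter (5,3), '.' pass, move left to (5,2)
Step 7: enter (5,2), '^' forces left->up, move up to (4,2)
Step 8: enter (4,2), '.' pass, move up to (3,2)
Step 9: enter (3,2), '.' pass, move up to (2,2)
Step 10: enter (2,2), '.' pass, move up to (1,2)
Step 11: enter (1,2), '.' pass, move up to (0,2)
Step 12: enter (0,2), '.' pass, move up to (-1,2)
Step 13: at (-1,2) — EXIT via top edge, pos 2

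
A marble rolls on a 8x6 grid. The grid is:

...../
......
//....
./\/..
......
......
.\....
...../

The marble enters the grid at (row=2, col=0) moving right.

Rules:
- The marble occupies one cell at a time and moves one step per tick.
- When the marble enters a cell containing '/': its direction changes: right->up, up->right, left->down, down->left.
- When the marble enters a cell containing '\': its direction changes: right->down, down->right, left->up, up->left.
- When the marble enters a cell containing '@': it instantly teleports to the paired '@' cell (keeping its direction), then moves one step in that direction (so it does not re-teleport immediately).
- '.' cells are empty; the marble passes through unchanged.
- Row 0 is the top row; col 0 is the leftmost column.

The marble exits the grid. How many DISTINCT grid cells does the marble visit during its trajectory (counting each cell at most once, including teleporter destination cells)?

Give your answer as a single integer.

Step 1: enter (2,0), '/' deflects right->up, move up to (1,0)
Step 2: enter (1,0), '.' pass, move up to (0,0)
Step 3: enter (0,0), '.' pass, move up to (-1,0)
Step 4: at (-1,0) — EXIT via top edge, pos 0
Distinct cells visited: 3 (path length 3)

Answer: 3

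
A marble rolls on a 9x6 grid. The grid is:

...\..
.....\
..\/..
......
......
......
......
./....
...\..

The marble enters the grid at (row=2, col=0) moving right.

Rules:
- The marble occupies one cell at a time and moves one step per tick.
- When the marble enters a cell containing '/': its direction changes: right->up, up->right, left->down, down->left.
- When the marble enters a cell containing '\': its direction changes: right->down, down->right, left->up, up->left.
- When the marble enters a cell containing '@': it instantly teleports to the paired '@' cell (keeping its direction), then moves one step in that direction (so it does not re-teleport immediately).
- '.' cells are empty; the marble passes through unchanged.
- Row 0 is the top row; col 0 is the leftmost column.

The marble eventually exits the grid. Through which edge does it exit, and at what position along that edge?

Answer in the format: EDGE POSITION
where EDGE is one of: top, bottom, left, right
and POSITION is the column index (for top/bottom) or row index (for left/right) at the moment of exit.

Step 1: enter (2,0), '.' pass, move right to (2,1)
Step 2: enter (2,1), '.' pass, move right to (2,2)
Step 3: enter (2,2), '\' deflects right->down, move down to (3,2)
Step 4: enter (3,2), '.' pass, move down to (4,2)
Step 5: enter (4,2), '.' pass, move down to (5,2)
Step 6: enter (5,2), '.' pass, move down to (6,2)
Step 7: enter (6,2), '.' pass, move down to (7,2)
Step 8: enter (7,2), '.' pass, move down to (8,2)
Step 9: enter (8,2), '.' pass, move down to (9,2)
Step 10: at (9,2) — EXIT via bottom edge, pos 2

Answer: bottom 2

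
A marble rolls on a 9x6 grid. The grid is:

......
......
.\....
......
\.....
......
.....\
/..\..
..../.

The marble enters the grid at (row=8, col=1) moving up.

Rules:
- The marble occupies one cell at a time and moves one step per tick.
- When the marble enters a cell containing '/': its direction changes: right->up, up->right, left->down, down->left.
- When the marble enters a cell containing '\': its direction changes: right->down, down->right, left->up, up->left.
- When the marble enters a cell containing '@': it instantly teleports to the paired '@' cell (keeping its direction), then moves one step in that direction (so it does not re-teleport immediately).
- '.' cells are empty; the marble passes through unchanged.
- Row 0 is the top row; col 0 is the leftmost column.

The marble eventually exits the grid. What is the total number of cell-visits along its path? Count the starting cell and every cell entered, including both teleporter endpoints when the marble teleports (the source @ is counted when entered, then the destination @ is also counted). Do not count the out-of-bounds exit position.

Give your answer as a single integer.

Step 1: enter (8,1), '.' pass, move up to (7,1)
Step 2: enter (7,1), '.' pass, move up to (6,1)
Step 3: enter (6,1), '.' pass, move up to (5,1)
Step 4: enter (5,1), '.' pass, move up to (4,1)
Step 5: enter (4,1), '.' pass, move up to (3,1)
Step 6: enter (3,1), '.' pass, move up to (2,1)
Step 7: enter (2,1), '\' deflects up->left, move left to (2,0)
Step 8: enter (2,0), '.' pass, move left to (2,-1)
Step 9: at (2,-1) — EXIT via left edge, pos 2
Path length (cell visits): 8

Answer: 8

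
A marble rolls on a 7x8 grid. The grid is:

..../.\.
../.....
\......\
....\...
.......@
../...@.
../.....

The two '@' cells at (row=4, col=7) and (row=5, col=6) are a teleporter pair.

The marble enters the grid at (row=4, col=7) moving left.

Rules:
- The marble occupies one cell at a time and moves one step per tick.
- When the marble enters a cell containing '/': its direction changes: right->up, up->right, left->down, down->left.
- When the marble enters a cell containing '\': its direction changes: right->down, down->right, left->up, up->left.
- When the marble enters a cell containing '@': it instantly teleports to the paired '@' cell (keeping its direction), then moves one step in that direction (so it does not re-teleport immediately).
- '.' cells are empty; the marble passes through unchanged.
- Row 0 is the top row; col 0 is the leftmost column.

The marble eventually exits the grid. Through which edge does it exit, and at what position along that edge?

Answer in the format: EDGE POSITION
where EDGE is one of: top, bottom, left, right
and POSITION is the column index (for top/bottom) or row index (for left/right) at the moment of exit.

Step 1: enter (4,7), '@' teleport (4,7)->(5,6), also enter (5,6), move left to (5,5)
Step 2: enter (5,5), '.' pass, move left to (5,4)
Step 3: enter (5,4), '.' pass, move left to (5,3)
Step 4: enter (5,3), '.' pass, move left to (5,2)
Step 5: enter (5,2), '/' deflects left->down, move down to (6,2)
Step 6: enter (6,2), '/' deflects down->left, move left to (6,1)
Step 7: enter (6,1), '.' pass, move left to (6,0)
Step 8: enter (6,0), '.' pass, move left to (6,-1)
Step 9: at (6,-1) — EXIT via left edge, pos 6

Answer: left 6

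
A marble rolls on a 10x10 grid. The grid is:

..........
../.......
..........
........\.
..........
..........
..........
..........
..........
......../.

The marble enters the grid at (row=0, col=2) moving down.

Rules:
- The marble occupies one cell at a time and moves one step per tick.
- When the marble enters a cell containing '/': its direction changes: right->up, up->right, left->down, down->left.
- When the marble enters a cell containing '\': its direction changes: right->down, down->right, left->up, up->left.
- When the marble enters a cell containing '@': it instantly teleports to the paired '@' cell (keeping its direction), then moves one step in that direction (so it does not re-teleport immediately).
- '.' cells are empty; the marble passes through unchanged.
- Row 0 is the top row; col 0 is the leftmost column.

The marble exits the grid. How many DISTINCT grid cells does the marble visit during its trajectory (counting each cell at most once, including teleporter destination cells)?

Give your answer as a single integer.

Answer: 4

Derivation:
Step 1: enter (0,2), '.' pass, move down to (1,2)
Step 2: enter (1,2), '/' deflects down->left, move left to (1,1)
Step 3: enter (1,1), '.' pass, move left to (1,0)
Step 4: enter (1,0), '.' pass, move left to (1,-1)
Step 5: at (1,-1) — EXIT via left edge, pos 1
Distinct cells visited: 4 (path length 4)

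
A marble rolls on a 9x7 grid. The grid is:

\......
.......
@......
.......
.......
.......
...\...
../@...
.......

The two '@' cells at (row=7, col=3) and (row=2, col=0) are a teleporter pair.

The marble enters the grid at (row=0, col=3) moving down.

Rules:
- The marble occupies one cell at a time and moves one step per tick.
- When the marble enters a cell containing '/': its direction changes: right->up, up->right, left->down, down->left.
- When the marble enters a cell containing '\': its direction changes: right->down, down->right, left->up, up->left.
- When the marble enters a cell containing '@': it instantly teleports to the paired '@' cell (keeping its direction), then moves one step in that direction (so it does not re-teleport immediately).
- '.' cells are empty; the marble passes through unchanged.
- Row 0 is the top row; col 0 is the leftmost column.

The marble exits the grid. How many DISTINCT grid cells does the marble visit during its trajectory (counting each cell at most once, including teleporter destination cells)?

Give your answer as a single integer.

Answer: 10

Derivation:
Step 1: enter (0,3), '.' pass, move down to (1,3)
Step 2: enter (1,3), '.' pass, move down to (2,3)
Step 3: enter (2,3), '.' pass, move down to (3,3)
Step 4: enter (3,3), '.' pass, move down to (4,3)
Step 5: enter (4,3), '.' pass, move down to (5,3)
Step 6: enter (5,3), '.' pass, move down to (6,3)
Step 7: enter (6,3), '\' deflects down->right, move right to (6,4)
Step 8: enter (6,4), '.' pass, move right to (6,5)
Step 9: enter (6,5), '.' pass, move right to (6,6)
Step 10: enter (6,6), '.' pass, move right to (6,7)
Step 11: at (6,7) — EXIT via right edge, pos 6
Distinct cells visited: 10 (path length 10)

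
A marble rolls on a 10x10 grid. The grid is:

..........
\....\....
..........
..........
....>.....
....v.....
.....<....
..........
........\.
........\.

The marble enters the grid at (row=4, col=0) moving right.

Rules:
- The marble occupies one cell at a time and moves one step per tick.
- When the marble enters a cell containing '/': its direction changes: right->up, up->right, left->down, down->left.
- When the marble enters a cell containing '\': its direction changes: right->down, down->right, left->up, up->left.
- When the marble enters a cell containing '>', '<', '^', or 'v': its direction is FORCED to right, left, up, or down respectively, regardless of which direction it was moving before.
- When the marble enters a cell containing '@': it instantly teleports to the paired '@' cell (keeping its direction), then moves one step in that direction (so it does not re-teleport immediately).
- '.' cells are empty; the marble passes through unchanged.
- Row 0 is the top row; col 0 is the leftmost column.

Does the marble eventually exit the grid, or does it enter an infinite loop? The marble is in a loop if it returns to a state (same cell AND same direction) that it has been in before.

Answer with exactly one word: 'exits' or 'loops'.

Step 1: enter (4,0), '.' pass, move right to (4,1)
Step 2: enter (4,1), '.' pass, move right to (4,2)
Step 3: enter (4,2), '.' pass, move right to (4,3)
Step 4: enter (4,3), '.' pass, move right to (4,4)
Step 5: enter (4,4), '>' forces right->right, move right to (4,5)
Step 6: enter (4,5), '.' pass, move right to (4,6)
Step 7: enter (4,6), '.' pass, move right to (4,7)
Step 8: enter (4,7), '.' pass, move right to (4,8)
Step 9: enter (4,8), '.' pass, move right to (4,9)
Step 10: enter (4,9), '.' pass, move right to (4,10)
Step 11: at (4,10) — EXIT via right edge, pos 4

Answer: exits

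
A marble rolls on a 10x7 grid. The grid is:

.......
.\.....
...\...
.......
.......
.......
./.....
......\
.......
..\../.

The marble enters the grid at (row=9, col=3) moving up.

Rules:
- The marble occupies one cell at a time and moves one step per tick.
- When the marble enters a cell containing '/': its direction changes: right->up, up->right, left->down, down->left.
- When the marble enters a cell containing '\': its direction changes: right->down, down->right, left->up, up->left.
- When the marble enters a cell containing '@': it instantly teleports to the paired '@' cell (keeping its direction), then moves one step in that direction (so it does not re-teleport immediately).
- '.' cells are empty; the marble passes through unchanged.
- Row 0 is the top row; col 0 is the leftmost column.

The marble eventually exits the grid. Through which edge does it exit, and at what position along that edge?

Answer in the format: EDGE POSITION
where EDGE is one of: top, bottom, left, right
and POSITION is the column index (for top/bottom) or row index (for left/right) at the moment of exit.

Answer: left 2

Derivation:
Step 1: enter (9,3), '.' pass, move up to (8,3)
Step 2: enter (8,3), '.' pass, move up to (7,3)
Step 3: enter (7,3), '.' pass, move up to (6,3)
Step 4: enter (6,3), '.' pass, move up to (5,3)
Step 5: enter (5,3), '.' pass, move up to (4,3)
Step 6: enter (4,3), '.' pass, move up to (3,3)
Step 7: enter (3,3), '.' pass, move up to (2,3)
Step 8: enter (2,3), '\' deflects up->left, move left to (2,2)
Step 9: enter (2,2), '.' pass, move left to (2,1)
Step 10: enter (2,1), '.' pass, move left to (2,0)
Step 11: enter (2,0), '.' pass, move left to (2,-1)
Step 12: at (2,-1) — EXIT via left edge, pos 2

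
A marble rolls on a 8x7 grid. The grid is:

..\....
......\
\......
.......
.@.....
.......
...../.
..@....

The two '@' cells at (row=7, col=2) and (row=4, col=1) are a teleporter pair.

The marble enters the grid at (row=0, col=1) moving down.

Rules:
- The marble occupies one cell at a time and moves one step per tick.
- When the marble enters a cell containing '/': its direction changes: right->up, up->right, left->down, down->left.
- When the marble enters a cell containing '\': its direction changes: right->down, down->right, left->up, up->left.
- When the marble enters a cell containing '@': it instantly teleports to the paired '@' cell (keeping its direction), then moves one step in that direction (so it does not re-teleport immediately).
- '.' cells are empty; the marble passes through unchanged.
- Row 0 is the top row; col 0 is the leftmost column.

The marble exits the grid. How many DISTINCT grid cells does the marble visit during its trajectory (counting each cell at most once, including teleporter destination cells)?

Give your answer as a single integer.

Answer: 6

Derivation:
Step 1: enter (0,1), '.' pass, move down to (1,1)
Step 2: enter (1,1), '.' pass, move down to (2,1)
Step 3: enter (2,1), '.' pass, move down to (3,1)
Step 4: enter (3,1), '.' pass, move down to (4,1)
Step 5: enter (4,1), '@' teleport (4,1)->(7,2), also enter (7,2), move down to (8,2)
Step 6: at (8,2) — EXIT via bottom edge, pos 2
Distinct cells visited: 6 (path length 6)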